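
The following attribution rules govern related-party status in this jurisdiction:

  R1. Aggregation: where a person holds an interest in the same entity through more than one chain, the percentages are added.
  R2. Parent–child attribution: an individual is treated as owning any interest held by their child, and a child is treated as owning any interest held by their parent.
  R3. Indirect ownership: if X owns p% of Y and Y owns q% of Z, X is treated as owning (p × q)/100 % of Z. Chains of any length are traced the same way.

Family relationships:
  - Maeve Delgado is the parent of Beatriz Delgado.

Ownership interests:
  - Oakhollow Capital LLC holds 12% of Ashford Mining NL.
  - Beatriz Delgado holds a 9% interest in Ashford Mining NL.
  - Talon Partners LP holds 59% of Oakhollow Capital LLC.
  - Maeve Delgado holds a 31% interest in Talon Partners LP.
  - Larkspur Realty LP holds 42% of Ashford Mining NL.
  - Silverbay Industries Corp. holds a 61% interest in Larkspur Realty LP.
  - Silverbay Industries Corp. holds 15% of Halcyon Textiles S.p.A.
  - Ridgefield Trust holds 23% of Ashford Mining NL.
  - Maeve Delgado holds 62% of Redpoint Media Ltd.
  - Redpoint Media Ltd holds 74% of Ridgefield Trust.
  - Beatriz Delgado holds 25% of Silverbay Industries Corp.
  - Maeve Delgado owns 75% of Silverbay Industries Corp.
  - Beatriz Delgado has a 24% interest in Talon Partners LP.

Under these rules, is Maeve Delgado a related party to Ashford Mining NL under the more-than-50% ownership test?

No

By parent–child attribution (R2), Maeve Delgado is treated as also owning Beatriz Delgado's interest in Talon Partners LP, giving 31% + 24% = 55%.
By parent–child attribution (R2), Maeve Delgado is treated as also owning Beatriz Delgado's interest in Silverbay Industries Corp, giving 75% + 25% = 100%.
By parent–child attribution (R2), Maeve Delgado is treated as owning Beatriz Delgado's 9% interest in Ashford Mining NL.
Chain via Redpoint Media Ltd → Ridgefield Trust (R3): 62% × 74% × 23% = 10.5524% of Ashford Mining NL.
Chain via Talon Partners LP → Oakhollow Capital LLC (R3): 55% × 59% × 12% = 3.894% of Ashford Mining NL.
Chain via Silverbay Industries Corp. → Larkspur Realty LP (R3): 100% × 61% × 42% = 25.62% of Ashford Mining NL.
Direct interest in Ashford Mining NL: 9%.
Aggregating (R1): 10.5524% + 3.894% + 25.62% + 9% = 49.0664%.
49.0664% does not exceed the 50% threshold, so Maeve is not a related party to Ashford Mining NL.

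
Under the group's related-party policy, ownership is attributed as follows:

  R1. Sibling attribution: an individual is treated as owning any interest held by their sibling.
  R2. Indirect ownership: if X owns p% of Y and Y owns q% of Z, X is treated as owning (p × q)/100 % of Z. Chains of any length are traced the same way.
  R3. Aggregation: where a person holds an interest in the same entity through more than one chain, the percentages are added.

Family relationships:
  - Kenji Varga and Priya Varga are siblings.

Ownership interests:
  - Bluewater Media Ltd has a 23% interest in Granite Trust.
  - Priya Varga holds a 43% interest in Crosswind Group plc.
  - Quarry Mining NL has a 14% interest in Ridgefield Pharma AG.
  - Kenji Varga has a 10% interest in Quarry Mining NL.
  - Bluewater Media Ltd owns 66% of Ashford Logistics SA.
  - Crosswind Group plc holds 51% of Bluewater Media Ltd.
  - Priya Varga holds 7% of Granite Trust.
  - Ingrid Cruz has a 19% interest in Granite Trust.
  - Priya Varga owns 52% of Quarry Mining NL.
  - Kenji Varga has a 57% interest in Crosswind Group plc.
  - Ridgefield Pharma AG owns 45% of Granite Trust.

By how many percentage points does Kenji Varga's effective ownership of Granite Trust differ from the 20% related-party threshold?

2.636

By sibling attribution (R1), Kenji Varga is treated as also owning Priya Varga's interest in Crosswind Group plc, giving 57% + 43% = 100%.
By sibling attribution (R1), Kenji Varga is treated as also owning Priya Varga's interest in Quarry Mining NL, giving 10% + 52% = 62%.
By sibling attribution (R1), Kenji Varga is treated as owning Priya Varga's 7% interest in Granite Trust.
Chain via Crosswind Group plc → Bluewater Media Ltd (R2): 100% × 51% × 23% = 11.73% of Granite Trust.
Chain via Quarry Mining NL → Ridgefield Pharma AG (R2): 62% × 14% × 45% = 3.906% of Granite Trust.
Direct interest in Granite Trust: 7%.
Aggregating (R3): 11.73% + 3.906% + 7% = 22.636%.
22.636% exceeds the 20% threshold by 2.636 percentage points.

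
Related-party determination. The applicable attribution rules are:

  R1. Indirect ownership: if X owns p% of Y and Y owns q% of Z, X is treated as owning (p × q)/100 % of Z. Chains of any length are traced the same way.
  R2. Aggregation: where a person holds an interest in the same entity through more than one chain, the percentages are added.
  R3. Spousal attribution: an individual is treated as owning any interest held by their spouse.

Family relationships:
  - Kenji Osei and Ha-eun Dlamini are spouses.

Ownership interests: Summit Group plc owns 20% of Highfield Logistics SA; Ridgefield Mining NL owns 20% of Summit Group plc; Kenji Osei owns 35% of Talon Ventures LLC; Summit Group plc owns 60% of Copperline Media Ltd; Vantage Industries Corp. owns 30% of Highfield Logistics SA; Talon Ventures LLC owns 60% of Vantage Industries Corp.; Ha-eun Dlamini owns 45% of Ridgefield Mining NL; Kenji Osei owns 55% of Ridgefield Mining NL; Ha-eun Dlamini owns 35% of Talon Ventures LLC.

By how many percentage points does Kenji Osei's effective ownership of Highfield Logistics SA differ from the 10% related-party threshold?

By spousal attribution (R3), Kenji Osei is treated as also owning Ha-eun Dlamini's interest in Talon Ventures LLC, giving 35% + 35% = 70%.
By spousal attribution (R3), Kenji Osei is treated as also owning Ha-eun Dlamini's interest in Ridgefield Mining NL, giving 55% + 45% = 100%.
Chain via Talon Ventures LLC → Vantage Industries Corp. (R1): 70% × 60% × 30% = 12.6% of Highfield Logistics SA.
Chain via Ridgefield Mining NL → Summit Group plc (R1): 100% × 20% × 20% = 4% of Highfield Logistics SA.
Aggregating (R2): 12.6% + 4% = 16.6%.
16.6% exceeds the 10% threshold by 6.6 percentage points.

6.6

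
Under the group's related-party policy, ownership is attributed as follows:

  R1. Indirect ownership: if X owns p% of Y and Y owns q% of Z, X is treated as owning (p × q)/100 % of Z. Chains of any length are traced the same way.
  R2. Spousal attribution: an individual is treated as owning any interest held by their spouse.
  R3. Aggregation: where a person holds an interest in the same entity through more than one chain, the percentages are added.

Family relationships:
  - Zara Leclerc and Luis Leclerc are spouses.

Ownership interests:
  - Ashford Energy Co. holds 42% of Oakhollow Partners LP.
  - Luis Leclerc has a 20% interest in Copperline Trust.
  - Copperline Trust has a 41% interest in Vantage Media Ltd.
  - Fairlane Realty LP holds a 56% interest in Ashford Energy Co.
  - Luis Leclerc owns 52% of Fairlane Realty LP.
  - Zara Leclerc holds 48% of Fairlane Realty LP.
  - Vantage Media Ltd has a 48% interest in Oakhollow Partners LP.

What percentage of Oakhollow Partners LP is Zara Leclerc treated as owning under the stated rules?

By spousal attribution (R2), Zara Leclerc is treated as also owning Luis Leclerc's interest in Fairlane Realty LP, giving 48% + 52% = 100%.
By spousal attribution (R2), Zara Leclerc is treated as owning Luis Leclerc's 20% interest in Copperline Trust.
Chain via Fairlane Realty LP → Ashford Energy Co. (R1): 100% × 56% × 42% = 23.52% of Oakhollow Partners LP.
Chain via Copperline Trust → Vantage Media Ltd (R1): 20% × 41% × 48% = 3.936% of Oakhollow Partners LP.
Aggregating (R3): 23.52% + 3.936% = 27.456%.

27.456%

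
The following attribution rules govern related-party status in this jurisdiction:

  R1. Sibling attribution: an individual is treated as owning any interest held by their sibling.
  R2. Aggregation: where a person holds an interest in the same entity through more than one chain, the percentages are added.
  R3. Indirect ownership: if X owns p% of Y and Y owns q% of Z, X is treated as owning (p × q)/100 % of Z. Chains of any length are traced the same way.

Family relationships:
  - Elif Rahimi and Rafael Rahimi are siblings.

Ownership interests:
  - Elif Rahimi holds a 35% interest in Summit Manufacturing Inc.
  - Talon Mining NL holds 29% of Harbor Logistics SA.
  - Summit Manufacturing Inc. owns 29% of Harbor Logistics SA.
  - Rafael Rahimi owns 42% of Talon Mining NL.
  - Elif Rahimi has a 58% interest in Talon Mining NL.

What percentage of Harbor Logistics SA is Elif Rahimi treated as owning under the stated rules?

39.15%

By sibling attribution (R1), Elif Rahimi is treated as also owning Rafael Rahimi's interest in Talon Mining NL, giving 58% + 42% = 100%.
Chain via Summit Manufacturing Inc. (R3): 35% × 29% = 10.15% of Harbor Logistics SA.
Chain via Talon Mining NL (R3): 100% × 29% = 29% of Harbor Logistics SA.
Aggregating (R2): 10.15% + 29% = 39.15%.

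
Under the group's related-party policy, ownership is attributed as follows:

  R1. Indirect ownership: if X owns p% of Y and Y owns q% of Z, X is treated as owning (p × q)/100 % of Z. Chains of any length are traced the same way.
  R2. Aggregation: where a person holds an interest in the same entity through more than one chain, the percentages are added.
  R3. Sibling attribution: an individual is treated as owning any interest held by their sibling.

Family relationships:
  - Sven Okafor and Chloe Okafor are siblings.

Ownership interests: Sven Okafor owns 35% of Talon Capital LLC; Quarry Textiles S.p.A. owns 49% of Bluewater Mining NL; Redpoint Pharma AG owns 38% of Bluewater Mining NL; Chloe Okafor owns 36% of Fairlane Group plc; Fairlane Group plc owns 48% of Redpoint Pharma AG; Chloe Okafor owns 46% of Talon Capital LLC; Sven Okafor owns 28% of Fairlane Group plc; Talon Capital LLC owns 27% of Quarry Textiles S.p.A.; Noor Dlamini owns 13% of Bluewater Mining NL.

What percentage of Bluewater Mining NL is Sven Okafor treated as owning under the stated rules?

By sibling attribution (R3), Sven Okafor is treated as also owning Chloe Okafor's interest in Fairlane Group plc, giving 28% + 36% = 64%.
By sibling attribution (R3), Sven Okafor is treated as also owning Chloe Okafor's interest in Talon Capital LLC, giving 35% + 46% = 81%.
Chain via Fairlane Group plc → Redpoint Pharma AG (R1): 64% × 48% × 38% = 11.6736% of Bluewater Mining NL.
Chain via Talon Capital LLC → Quarry Textiles S.p.A. (R1): 81% × 27% × 49% = 10.7163% of Bluewater Mining NL.
Aggregating (R2): 11.6736% + 10.7163% = 22.3899%.

22.3899%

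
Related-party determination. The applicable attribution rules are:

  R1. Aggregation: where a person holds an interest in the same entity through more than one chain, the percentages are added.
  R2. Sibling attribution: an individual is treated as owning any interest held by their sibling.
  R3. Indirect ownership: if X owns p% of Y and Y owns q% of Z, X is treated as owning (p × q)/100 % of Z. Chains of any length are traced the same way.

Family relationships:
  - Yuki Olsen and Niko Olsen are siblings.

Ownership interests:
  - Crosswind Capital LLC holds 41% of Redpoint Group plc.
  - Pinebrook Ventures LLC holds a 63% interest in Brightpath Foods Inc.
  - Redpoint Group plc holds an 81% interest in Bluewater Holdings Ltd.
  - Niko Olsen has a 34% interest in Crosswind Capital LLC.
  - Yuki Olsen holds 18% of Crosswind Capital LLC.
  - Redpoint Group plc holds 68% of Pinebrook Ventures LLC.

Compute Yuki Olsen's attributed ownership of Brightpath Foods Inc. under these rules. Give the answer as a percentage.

By sibling attribution (R2), Yuki Olsen is treated as also owning Niko Olsen's interest in Crosswind Capital LLC, giving 18% + 34% = 52%.
Chain via Crosswind Capital LLC → Redpoint Group plc → Pinebrook Ventures LLC (R3): 52% × 41% × 68% × 63% = 9.133488% of Brightpath Foods Inc.

9.133488%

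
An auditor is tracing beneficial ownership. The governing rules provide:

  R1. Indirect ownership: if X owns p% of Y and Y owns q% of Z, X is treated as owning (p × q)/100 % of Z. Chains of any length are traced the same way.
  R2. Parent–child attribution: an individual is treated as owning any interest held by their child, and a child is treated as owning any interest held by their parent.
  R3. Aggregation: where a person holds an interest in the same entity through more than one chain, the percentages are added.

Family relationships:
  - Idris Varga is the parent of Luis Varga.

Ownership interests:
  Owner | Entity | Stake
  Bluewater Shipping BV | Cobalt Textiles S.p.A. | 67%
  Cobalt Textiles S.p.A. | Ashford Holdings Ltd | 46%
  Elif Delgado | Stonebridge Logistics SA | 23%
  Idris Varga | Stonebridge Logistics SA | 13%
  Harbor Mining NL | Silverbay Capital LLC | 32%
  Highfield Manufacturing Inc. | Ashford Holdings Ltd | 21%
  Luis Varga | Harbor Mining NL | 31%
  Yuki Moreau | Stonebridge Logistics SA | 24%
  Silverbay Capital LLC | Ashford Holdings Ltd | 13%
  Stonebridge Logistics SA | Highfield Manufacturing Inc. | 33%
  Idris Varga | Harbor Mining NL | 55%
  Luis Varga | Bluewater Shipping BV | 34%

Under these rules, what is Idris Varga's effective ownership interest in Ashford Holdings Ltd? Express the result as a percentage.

By parent–child attribution (R2), Idris Varga is treated as also owning Luis Varga's interest in Harbor Mining NL, giving 55% + 31% = 86%.
By parent–child attribution (R2), Idris Varga is treated as owning Luis Varga's 34% interest in Bluewater Shipping BV.
Chain via Stonebridge Logistics SA → Highfield Manufacturing Inc. (R1): 13% × 33% × 21% = 0.9009% of Ashford Holdings Ltd.
Chain via Harbor Mining NL → Silverbay Capital LLC (R1): 86% × 32% × 13% = 3.5776% of Ashford Holdings Ltd.
Chain via Bluewater Shipping BV → Cobalt Textiles S.p.A. (R1): 34% × 67% × 46% = 10.4788% of Ashford Holdings Ltd.
Aggregating (R3): 0.9009% + 3.5776% + 10.4788% = 14.9573%.

14.9573%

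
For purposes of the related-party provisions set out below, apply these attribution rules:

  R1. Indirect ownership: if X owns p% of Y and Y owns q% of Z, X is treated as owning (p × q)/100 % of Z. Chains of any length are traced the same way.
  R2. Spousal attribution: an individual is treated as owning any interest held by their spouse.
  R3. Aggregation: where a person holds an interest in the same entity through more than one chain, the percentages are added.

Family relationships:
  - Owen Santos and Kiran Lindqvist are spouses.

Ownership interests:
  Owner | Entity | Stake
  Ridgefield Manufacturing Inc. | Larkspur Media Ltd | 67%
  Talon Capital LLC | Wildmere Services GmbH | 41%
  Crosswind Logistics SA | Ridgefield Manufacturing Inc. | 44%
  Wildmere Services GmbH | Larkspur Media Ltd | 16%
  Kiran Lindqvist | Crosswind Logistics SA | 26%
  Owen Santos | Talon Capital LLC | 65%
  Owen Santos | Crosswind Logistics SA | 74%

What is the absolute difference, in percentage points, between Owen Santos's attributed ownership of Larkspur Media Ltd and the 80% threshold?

By spousal attribution (R2), Owen Santos is treated as also owning Kiran Lindqvist's interest in Crosswind Logistics SA, giving 74% + 26% = 100%.
Chain via Crosswind Logistics SA → Ridgefield Manufacturing Inc. (R1): 100% × 44% × 67% = 29.48% of Larkspur Media Ltd.
Chain via Talon Capital LLC → Wildmere Services GmbH (R1): 65% × 41% × 16% = 4.264% of Larkspur Media Ltd.
Aggregating (R3): 29.48% + 4.264% = 33.744%.
33.744% falls short of the 80% threshold by 46.256 percentage points.

46.256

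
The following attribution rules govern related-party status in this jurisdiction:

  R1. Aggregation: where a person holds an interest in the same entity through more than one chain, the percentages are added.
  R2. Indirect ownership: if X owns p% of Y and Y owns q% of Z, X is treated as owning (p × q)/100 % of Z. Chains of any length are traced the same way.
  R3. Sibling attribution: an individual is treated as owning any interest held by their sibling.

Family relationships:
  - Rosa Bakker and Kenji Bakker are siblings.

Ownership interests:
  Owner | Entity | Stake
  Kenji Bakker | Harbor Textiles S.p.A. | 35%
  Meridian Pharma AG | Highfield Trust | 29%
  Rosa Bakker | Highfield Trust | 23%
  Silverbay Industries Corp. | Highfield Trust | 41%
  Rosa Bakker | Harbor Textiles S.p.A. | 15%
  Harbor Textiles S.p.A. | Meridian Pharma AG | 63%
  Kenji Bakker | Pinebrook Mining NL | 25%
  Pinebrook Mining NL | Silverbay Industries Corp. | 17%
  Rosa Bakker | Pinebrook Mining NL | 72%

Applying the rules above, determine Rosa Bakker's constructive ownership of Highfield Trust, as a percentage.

38.8959%

By sibling attribution (R3), Rosa Bakker is treated as also owning Kenji Bakker's interest in Harbor Textiles S.p.A, giving 15% + 35% = 50%.
By sibling attribution (R3), Rosa Bakker is treated as also owning Kenji Bakker's interest in Pinebrook Mining NL, giving 72% + 25% = 97%.
Chain via Harbor Textiles S.p.A. → Meridian Pharma AG (R2): 50% × 63% × 29% = 9.135% of Highfield Trust.
Chain via Pinebrook Mining NL → Silverbay Industries Corp. (R2): 97% × 17% × 41% = 6.7609% of Highfield Trust.
Direct interest in Highfield Trust: 23%.
Aggregating (R1): 9.135% + 6.7609% + 23% = 38.8959%.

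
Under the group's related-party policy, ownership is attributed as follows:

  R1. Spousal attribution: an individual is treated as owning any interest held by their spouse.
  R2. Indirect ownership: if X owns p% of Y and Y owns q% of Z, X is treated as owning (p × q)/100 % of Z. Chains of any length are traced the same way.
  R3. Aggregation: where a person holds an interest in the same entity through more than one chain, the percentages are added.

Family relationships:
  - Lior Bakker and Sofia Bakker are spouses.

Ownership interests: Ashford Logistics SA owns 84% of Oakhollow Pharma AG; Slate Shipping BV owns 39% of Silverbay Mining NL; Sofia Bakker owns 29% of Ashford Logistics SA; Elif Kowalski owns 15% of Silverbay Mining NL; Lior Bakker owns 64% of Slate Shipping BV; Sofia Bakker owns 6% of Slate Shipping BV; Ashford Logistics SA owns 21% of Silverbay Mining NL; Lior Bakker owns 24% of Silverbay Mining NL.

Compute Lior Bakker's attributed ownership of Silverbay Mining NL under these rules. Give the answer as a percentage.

By spousal attribution (R1), Lior Bakker is treated as also owning Sofia Bakker's interest in Slate Shipping BV, giving 64% + 6% = 70%.
By spousal attribution (R1), Lior Bakker is treated as owning Sofia Bakker's 29% interest in Ashford Logistics SA.
Chain via Slate Shipping BV (R2): 70% × 39% = 27.3% of Silverbay Mining NL.
Direct interest in Silverbay Mining NL: 24%.
Chain via Ashford Logistics SA (R2): 29% × 21% = 6.09% of Silverbay Mining NL.
Aggregating (R3): 27.3% + 24% + 6.09% = 57.39%.

57.39%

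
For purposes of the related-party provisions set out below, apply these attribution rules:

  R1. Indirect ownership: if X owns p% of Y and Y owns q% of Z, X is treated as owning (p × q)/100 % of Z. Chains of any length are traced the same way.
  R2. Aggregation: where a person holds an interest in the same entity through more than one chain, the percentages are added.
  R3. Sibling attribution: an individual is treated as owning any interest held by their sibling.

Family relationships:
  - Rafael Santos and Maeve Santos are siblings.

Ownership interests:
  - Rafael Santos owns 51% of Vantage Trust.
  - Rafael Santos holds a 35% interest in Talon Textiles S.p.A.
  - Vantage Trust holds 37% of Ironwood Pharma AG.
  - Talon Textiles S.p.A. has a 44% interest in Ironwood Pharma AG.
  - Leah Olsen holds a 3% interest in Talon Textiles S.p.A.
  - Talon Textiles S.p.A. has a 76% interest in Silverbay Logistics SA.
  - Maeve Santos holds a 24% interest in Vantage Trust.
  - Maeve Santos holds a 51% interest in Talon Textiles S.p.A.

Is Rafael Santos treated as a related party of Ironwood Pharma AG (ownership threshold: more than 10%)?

By sibling attribution (R3), Rafael Santos is treated as also owning Maeve Santos's interest in Vantage Trust, giving 51% + 24% = 75%.
By sibling attribution (R3), Rafael Santos is treated as also owning Maeve Santos's interest in Talon Textiles S.p.A, giving 35% + 51% = 86%.
Chain via Vantage Trust (R1): 75% × 37% = 27.75% of Ironwood Pharma AG.
Chain via Talon Textiles S.p.A. (R1): 86% × 44% = 37.84% of Ironwood Pharma AG.
Aggregating (R2): 27.75% + 37.84% = 65.59%.
65.59% exceeds the 10% threshold, so Rafael is a related party to Ironwood Pharma AG.

Yes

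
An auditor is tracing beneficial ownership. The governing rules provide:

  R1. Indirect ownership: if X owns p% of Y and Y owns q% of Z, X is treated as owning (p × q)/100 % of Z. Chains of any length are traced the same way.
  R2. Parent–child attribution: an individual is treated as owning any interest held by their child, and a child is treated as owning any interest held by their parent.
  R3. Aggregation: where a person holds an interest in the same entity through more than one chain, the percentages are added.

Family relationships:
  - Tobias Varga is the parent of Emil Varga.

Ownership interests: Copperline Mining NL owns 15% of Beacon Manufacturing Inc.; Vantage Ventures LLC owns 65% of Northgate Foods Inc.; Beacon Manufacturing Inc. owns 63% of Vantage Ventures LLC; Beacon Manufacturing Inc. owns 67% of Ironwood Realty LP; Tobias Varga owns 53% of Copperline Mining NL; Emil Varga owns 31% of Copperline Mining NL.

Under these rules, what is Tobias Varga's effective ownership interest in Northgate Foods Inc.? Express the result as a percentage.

5.1597%

By parent–child attribution (R2), Tobias Varga is treated as also owning Emil Varga's interest in Copperline Mining NL, giving 53% + 31% = 84%.
Chain via Copperline Mining NL → Beacon Manufacturing Inc. → Vantage Ventures LLC (R1): 84% × 15% × 63% × 65% = 5.1597% of Northgate Foods Inc.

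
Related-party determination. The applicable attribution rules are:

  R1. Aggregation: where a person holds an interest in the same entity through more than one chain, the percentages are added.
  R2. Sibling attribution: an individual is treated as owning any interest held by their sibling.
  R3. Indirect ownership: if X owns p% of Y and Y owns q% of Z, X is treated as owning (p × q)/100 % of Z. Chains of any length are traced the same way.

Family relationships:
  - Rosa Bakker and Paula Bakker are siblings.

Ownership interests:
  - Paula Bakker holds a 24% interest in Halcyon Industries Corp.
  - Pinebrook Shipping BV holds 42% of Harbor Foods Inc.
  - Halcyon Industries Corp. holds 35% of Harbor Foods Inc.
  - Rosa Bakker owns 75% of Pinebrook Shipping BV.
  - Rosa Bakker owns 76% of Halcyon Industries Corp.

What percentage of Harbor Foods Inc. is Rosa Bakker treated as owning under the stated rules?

66.5%

By sibling attribution (R2), Rosa Bakker is treated as also owning Paula Bakker's interest in Halcyon Industries Corp, giving 76% + 24% = 100%.
Chain via Pinebrook Shipping BV (R3): 75% × 42% = 31.5% of Harbor Foods Inc.
Chain via Halcyon Industries Corp. (R3): 100% × 35% = 35% of Harbor Foods Inc.
Aggregating (R1): 31.5% + 35% = 66.5%.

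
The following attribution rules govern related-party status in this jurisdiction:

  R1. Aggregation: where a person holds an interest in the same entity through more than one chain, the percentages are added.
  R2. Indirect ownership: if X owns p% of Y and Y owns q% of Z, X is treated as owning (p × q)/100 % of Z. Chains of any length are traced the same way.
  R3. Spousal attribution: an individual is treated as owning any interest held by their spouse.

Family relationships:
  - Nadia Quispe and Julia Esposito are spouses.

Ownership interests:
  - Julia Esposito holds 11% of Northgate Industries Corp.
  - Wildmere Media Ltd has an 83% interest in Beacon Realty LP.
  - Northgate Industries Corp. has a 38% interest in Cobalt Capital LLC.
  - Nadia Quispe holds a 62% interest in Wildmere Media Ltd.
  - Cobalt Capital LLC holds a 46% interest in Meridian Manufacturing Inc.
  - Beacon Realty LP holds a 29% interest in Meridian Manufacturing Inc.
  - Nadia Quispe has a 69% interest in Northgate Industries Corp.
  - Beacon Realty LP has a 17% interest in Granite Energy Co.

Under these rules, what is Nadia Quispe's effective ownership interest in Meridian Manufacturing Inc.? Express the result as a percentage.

By spousal attribution (R3), Nadia Quispe is treated as also owning Julia Esposito's interest in Northgate Industries Corp, giving 69% + 11% = 80%.
Chain via Northgate Industries Corp. → Cobalt Capital LLC (R2): 80% × 38% × 46% = 13.984% of Meridian Manufacturing Inc.
Chain via Wildmere Media Ltd → Beacon Realty LP (R2): 62% × 83% × 29% = 14.9234% of Meridian Manufacturing Inc.
Aggregating (R1): 13.984% + 14.9234% = 28.9074%.

28.9074%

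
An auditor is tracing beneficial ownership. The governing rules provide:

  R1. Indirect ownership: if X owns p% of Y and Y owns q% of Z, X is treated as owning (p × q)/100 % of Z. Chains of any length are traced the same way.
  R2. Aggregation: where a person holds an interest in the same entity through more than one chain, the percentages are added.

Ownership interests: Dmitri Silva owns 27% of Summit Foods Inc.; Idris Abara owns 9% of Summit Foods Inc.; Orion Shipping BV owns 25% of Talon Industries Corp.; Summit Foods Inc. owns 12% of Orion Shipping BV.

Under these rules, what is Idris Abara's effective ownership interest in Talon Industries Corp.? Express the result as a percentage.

Chain via Summit Foods Inc. → Orion Shipping BV (R1): 9% × 12% × 25% = 0.27% of Talon Industries Corp.

0.27%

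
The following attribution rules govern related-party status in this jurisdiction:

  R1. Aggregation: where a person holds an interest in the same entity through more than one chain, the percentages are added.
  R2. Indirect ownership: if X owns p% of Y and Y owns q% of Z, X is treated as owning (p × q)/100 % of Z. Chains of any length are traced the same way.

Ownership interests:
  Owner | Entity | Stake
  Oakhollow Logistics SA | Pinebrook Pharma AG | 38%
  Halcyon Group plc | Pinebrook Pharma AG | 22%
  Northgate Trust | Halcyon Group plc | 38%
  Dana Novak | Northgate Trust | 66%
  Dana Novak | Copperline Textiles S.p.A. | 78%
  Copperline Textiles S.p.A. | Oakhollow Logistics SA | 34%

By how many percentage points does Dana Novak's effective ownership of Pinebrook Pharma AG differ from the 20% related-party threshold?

4.4048

Chain via Copperline Textiles S.p.A. → Oakhollow Logistics SA (R2): 78% × 34% × 38% = 10.0776% of Pinebrook Pharma AG.
Chain via Northgate Trust → Halcyon Group plc (R2): 66% × 38% × 22% = 5.5176% of Pinebrook Pharma AG.
Aggregating (R1): 10.0776% + 5.5176% = 15.5952%.
15.5952% falls short of the 20% threshold by 4.4048 percentage points.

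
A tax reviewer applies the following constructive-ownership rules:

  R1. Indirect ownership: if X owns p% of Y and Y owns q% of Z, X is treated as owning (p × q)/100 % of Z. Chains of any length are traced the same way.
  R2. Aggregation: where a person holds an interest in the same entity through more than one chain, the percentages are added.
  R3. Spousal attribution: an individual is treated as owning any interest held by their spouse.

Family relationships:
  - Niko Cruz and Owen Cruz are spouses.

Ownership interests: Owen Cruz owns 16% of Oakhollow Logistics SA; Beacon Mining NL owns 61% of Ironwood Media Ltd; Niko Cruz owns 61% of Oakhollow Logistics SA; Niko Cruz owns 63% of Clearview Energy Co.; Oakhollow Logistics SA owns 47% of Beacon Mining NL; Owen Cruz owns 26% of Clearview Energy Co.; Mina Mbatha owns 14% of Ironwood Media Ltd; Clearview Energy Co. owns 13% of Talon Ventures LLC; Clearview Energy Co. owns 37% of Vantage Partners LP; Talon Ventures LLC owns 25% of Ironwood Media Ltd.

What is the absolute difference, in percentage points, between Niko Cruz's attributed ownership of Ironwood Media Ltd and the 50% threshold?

25.0316

By spousal attribution (R3), Niko Cruz is treated as also owning Owen Cruz's interest in Clearview Energy Co, giving 63% + 26% = 89%.
By spousal attribution (R3), Niko Cruz is treated as also owning Owen Cruz's interest in Oakhollow Logistics SA, giving 61% + 16% = 77%.
Chain via Clearview Energy Co. → Talon Ventures LLC (R1): 89% × 13% × 25% = 2.8925% of Ironwood Media Ltd.
Chain via Oakhollow Logistics SA → Beacon Mining NL (R1): 77% × 47% × 61% = 22.0759% of Ironwood Media Ltd.
Aggregating (R2): 2.8925% + 22.0759% = 24.9684%.
24.9684% falls short of the 50% threshold by 25.0316 percentage points.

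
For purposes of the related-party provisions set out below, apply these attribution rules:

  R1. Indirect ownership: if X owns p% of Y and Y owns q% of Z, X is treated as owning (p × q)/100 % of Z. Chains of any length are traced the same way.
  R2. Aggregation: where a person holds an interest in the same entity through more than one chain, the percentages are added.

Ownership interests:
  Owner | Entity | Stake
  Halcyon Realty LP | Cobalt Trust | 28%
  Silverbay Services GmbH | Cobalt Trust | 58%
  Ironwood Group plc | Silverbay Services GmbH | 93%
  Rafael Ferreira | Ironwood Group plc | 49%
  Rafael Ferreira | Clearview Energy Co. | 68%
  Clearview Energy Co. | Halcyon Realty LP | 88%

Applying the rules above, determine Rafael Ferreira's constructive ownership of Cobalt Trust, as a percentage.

43.1858%

Chain via Clearview Energy Co. → Halcyon Realty LP (R1): 68% × 88% × 28% = 16.7552% of Cobalt Trust.
Chain via Ironwood Group plc → Silverbay Services GmbH (R1): 49% × 93% × 58% = 26.4306% of Cobalt Trust.
Aggregating (R2): 16.7552% + 26.4306% = 43.1858%.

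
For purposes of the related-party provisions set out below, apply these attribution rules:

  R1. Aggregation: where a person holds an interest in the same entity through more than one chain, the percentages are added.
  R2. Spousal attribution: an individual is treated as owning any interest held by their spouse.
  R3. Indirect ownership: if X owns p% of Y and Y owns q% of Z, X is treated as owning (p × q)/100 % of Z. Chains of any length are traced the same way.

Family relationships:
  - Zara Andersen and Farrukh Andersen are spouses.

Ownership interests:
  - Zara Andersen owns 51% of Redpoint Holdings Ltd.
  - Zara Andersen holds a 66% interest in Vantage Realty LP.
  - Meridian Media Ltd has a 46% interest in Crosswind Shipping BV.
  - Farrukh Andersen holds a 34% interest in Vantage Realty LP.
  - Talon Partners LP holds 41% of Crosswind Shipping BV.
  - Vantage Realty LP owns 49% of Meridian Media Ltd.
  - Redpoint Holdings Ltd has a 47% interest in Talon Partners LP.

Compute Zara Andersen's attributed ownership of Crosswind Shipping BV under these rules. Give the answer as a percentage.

By spousal attribution (R2), Zara Andersen is treated as also owning Farrukh Andersen's interest in Vantage Realty LP, giving 66% + 34% = 100%.
Chain via Redpoint Holdings Ltd → Talon Partners LP (R3): 51% × 47% × 41% = 9.8277% of Crosswind Shipping BV.
Chain via Vantage Realty LP → Meridian Media Ltd (R3): 100% × 49% × 46% = 22.54% of Crosswind Shipping BV.
Aggregating (R1): 9.8277% + 22.54% = 32.3677%.

32.3677%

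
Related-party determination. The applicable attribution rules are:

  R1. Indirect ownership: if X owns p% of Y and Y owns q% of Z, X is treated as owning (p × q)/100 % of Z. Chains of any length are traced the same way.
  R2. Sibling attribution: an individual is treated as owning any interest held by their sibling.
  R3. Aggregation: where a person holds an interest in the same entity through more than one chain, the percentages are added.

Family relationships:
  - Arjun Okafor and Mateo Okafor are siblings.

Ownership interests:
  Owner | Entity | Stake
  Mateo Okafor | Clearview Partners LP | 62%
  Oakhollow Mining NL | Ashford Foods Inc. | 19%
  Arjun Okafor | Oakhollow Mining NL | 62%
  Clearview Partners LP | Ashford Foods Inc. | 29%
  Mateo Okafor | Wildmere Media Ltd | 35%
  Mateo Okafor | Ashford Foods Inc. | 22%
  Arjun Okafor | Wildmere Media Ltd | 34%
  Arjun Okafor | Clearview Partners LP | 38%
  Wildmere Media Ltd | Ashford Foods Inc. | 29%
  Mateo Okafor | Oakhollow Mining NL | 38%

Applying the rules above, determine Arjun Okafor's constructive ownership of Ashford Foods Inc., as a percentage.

90.01%

By sibling attribution (R2), Arjun Okafor is treated as also owning Mateo Okafor's interest in Oakhollow Mining NL, giving 62% + 38% = 100%.
By sibling attribution (R2), Arjun Okafor is treated as also owning Mateo Okafor's interest in Clearview Partners LP, giving 38% + 62% = 100%.
By sibling attribution (R2), Arjun Okafor is treated as also owning Mateo Okafor's interest in Wildmere Media Ltd, giving 34% + 35% = 69%.
By sibling attribution (R2), Arjun Okafor is treated as owning Mateo Okafor's 22% interest in Ashford Foods Inc.
Chain via Oakhollow Mining NL (R1): 100% × 19% = 19% of Ashford Foods Inc.
Chain via Clearview Partners LP (R1): 100% × 29% = 29% of Ashford Foods Inc.
Chain via Wildmere Media Ltd (R1): 69% × 29% = 20.01% of Ashford Foods Inc.
Direct interest in Ashford Foods Inc: 22%.
Aggregating (R3): 19% + 29% + 20.01% + 22% = 90.01%.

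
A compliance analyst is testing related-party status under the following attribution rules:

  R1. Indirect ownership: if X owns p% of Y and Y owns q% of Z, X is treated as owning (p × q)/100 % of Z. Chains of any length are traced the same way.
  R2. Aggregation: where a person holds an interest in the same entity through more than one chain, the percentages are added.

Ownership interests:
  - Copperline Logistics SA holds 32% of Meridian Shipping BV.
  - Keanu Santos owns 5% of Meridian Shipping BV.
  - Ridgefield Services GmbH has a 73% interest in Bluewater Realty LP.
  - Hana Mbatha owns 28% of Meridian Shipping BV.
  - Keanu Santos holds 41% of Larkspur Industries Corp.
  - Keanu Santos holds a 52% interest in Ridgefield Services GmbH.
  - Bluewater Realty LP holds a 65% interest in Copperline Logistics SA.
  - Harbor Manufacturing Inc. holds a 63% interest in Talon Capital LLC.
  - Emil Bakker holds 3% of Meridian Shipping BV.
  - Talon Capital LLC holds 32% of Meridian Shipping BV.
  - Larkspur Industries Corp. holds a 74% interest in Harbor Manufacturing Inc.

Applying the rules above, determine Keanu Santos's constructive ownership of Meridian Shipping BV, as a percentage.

Chain via Ridgefield Services GmbH → Bluewater Realty LP → Copperline Logistics SA (R1): 52% × 73% × 65% × 32% = 7.89568% of Meridian Shipping BV.
Chain via Larkspur Industries Corp. → Harbor Manufacturing Inc. → Talon Capital LLC (R1): 41% × 74% × 63% × 32% = 6.116544% of Meridian Shipping BV.
Direct interest in Meridian Shipping BV: 5%.
Aggregating (R2): 7.89568% + 6.116544% + 5% = 19.012224%.

19.012224%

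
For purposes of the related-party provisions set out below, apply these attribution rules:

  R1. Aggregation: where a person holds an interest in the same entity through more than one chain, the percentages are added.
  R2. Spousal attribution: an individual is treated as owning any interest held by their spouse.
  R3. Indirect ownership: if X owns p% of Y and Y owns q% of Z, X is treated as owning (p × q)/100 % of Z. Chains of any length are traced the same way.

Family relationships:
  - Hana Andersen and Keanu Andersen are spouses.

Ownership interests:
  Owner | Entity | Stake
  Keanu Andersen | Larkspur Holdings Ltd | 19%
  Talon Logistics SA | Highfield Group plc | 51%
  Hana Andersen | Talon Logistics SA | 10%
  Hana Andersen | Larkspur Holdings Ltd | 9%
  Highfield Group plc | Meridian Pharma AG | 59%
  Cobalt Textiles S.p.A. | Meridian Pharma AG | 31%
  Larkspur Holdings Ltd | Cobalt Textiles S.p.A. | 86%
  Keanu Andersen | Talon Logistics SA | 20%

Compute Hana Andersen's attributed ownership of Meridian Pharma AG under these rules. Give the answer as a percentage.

16.4918%

By spousal attribution (R2), Hana Andersen is treated as also owning Keanu Andersen's interest in Larkspur Holdings Ltd, giving 9% + 19% = 28%.
By spousal attribution (R2), Hana Andersen is treated as also owning Keanu Andersen's interest in Talon Logistics SA, giving 10% + 20% = 30%.
Chain via Larkspur Holdings Ltd → Cobalt Textiles S.p.A. (R3): 28% × 86% × 31% = 7.4648% of Meridian Pharma AG.
Chain via Talon Logistics SA → Highfield Group plc (R3): 30% × 51% × 59% = 9.027% of Meridian Pharma AG.
Aggregating (R1): 7.4648% + 9.027% = 16.4918%.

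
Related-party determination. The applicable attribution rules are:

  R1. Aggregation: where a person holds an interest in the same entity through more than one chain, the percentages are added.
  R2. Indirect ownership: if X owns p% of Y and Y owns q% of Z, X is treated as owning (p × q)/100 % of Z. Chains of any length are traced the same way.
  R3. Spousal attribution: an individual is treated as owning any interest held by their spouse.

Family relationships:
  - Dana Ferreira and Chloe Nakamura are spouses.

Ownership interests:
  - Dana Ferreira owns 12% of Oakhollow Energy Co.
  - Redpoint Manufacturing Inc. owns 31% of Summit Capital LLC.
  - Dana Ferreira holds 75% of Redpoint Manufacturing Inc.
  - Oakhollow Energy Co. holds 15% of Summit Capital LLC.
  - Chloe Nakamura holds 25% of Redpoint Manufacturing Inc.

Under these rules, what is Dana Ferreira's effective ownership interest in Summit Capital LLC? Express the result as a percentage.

32.8%

By spousal attribution (R3), Dana Ferreira is treated as also owning Chloe Nakamura's interest in Redpoint Manufacturing Inc, giving 75% + 25% = 100%.
Chain via Redpoint Manufacturing Inc. (R2): 100% × 31% = 31% of Summit Capital LLC.
Chain via Oakhollow Energy Co. (R2): 12% × 15% = 1.8% of Summit Capital LLC.
Aggregating (R1): 31% + 1.8% = 32.8%.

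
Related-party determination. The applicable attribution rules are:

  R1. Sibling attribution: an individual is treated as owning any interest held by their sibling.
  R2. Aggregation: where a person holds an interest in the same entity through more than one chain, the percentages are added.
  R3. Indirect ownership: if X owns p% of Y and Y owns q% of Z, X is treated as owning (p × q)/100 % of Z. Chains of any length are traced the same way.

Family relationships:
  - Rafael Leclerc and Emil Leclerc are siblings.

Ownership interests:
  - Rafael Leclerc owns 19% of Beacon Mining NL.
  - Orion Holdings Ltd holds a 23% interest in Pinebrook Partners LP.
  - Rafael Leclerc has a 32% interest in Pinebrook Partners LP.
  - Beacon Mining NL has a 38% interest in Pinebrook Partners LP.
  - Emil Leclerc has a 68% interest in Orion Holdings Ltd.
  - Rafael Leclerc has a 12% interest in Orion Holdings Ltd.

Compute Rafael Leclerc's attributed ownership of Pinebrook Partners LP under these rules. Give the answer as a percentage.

57.62%

By sibling attribution (R1), Rafael Leclerc is treated as also owning Emil Leclerc's interest in Orion Holdings Ltd, giving 12% + 68% = 80%.
Chain via Orion Holdings Ltd (R3): 80% × 23% = 18.4% of Pinebrook Partners LP.
Chain via Beacon Mining NL (R3): 19% × 38% = 7.22% of Pinebrook Partners LP.
Direct interest in Pinebrook Partners LP: 32%.
Aggregating (R2): 18.4% + 7.22% + 32% = 57.62%.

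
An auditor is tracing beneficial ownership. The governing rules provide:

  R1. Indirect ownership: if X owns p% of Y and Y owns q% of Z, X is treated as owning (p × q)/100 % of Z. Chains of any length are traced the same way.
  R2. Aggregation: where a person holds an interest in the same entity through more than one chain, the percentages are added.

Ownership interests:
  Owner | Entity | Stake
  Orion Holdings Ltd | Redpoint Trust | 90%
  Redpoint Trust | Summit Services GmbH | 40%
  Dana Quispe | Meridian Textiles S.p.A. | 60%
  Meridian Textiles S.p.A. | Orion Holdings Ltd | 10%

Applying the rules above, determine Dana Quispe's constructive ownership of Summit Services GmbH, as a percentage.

Chain via Meridian Textiles S.p.A. → Orion Holdings Ltd → Redpoint Trust (R1): 60% × 10% × 90% × 40% = 2.16% of Summit Services GmbH.

2.16%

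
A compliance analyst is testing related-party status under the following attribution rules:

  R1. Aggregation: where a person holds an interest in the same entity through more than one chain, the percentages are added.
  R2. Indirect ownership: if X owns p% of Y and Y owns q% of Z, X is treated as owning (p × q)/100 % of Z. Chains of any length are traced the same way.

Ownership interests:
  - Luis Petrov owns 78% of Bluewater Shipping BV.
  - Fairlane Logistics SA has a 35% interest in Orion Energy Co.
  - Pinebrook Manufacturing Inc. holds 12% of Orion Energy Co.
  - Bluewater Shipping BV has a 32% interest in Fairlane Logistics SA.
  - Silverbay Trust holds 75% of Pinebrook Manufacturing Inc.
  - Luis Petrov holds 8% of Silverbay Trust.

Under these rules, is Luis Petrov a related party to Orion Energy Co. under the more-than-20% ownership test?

Chain via Silverbay Trust → Pinebrook Manufacturing Inc. (R2): 8% × 75% × 12% = 0.72% of Orion Energy Co.
Chain via Bluewater Shipping BV → Fairlane Logistics SA (R2): 78% × 32% × 35% = 8.736% of Orion Energy Co.
Aggregating (R1): 0.72% + 8.736% = 9.456%.
9.456% does not exceed the 20% threshold, so Luis is not a related party to Orion Energy Co.

No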